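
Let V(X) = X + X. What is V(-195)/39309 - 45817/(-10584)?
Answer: 598964231/138682152 ≈ 4.3190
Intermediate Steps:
V(X) = 2*X
V(-195)/39309 - 45817/(-10584) = (2*(-195))/39309 - 45817/(-10584) = -390*1/39309 - 45817*(-1/10584) = -130/13103 + 45817/10584 = 598964231/138682152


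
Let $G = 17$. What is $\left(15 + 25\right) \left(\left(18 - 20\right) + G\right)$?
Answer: $600$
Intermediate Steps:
$\left(15 + 25\right) \left(\left(18 - 20\right) + G\right) = \left(15 + 25\right) \left(\left(18 - 20\right) + 17\right) = 40 \left(-2 + 17\right) = 40 \cdot 15 = 600$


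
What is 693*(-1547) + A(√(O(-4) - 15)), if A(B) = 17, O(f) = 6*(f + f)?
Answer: -1072054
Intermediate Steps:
O(f) = 12*f (O(f) = 6*(2*f) = 12*f)
693*(-1547) + A(√(O(-4) - 15)) = 693*(-1547) + 17 = -1072071 + 17 = -1072054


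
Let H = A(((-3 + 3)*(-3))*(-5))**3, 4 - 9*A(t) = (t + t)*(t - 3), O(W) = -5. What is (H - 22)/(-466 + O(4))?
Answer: 15974/343359 ≈ 0.046523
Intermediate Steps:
A(t) = 4/9 - 2*t*(-3 + t)/9 (A(t) = 4/9 - (t + t)*(t - 3)/9 = 4/9 - 2*t*(-3 + t)/9)
H = 64/729 (H = (4/9 - 2*225*(-3 + 3)**2/9 + 2*(((-3 + 3)*(-3))*(-5))/3)**3 = (4/9 - 2*((0*(-3))*(-5))**2/9 + 2*((0*(-3))*(-5))/3)**3 = (4/9 - 2*(0*(-5))**2/9 + 2*(0*(-5))/3)**3 = (4/9 - 2/9*0**2 + (2/3)*0)**3 = (4/9 - 2/9*0 + 0)**3 = (4/9 + 0 + 0)**3 = (4/9)**3 = 64/729 ≈ 0.087791)
(H - 22)/(-466 + O(4)) = (64/729 - 22)/(-466 - 5) = -15974/729/(-471) = -15974/729*(-1/471) = 15974/343359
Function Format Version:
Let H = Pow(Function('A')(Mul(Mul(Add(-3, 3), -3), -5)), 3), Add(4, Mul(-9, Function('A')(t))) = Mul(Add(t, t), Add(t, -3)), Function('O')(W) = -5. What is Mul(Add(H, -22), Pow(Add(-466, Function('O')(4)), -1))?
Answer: Rational(15974, 343359) ≈ 0.046523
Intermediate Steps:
Function('A')(t) = Add(Rational(4, 9), Mul(Rational(-2, 9), t, Add(-3, t))) (Function('A')(t) = Add(Rational(4, 9), Mul(Rational(-1, 9), Mul(Add(t, t), Add(t, -3)))) = Add(Rational(4, 9), Mul(Rational(-1, 9), Mul(Mul(2, t), Add(-3, t)))) = Add(Rational(4, 9), Mul(Rational(-1, 9), Mul(2, t, Add(-3, t)))) = Add(Rational(4, 9), Mul(Rational(-2, 9), t, Add(-3, t))))
H = Rational(64, 729) (H = Pow(Add(Rational(4, 9), Mul(Rational(-2, 9), Pow(Mul(Mul(Add(-3, 3), -3), -5), 2)), Mul(Rational(2, 3), Mul(Mul(Add(-3, 3), -3), -5))), 3) = Pow(Add(Rational(4, 9), Mul(Rational(-2, 9), Pow(Mul(Mul(0, -3), -5), 2)), Mul(Rational(2, 3), Mul(Mul(0, -3), -5))), 3) = Pow(Add(Rational(4, 9), Mul(Rational(-2, 9), Pow(Mul(0, -5), 2)), Mul(Rational(2, 3), Mul(0, -5))), 3) = Pow(Add(Rational(4, 9), Mul(Rational(-2, 9), Pow(0, 2)), Mul(Rational(2, 3), 0)), 3) = Pow(Add(Rational(4, 9), Mul(Rational(-2, 9), 0), 0), 3) = Pow(Add(Rational(4, 9), 0, 0), 3) = Pow(Rational(4, 9), 3) = Rational(64, 729) ≈ 0.087791)
Mul(Add(H, -22), Pow(Add(-466, Function('O')(4)), -1)) = Mul(Add(Rational(64, 729), -22), Pow(Add(-466, -5), -1)) = Mul(Rational(-15974, 729), Pow(-471, -1)) = Mul(Rational(-15974, 729), Rational(-1, 471)) = Rational(15974, 343359)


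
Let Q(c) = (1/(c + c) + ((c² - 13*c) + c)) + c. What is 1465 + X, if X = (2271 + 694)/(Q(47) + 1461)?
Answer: 434479805/296383 ≈ 1465.9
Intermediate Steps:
Q(c) = c² + 1/(2*c) - 11*c (Q(c) = (1/(2*c) + (c² - 12*c)) + c = (c² + 1/(2*c) - 12*c) + c = c² + 1/(2*c) - 11*c)
X = 278710/296383 (X = (2271 + 694)/((47² + (½)/47 - 11*47) + 1461) = 2965/((2209 + (½)*(1/47) - 517) + 1461) = 2965/((2209 + 1/94 - 517) + 1461) = 2965/(159049/94 + 1461) = 2965/(296383/94) = 2965*(94/296383) = 278710/296383 ≈ 0.94037)
1465 + X = 1465 + 278710/296383 = 434479805/296383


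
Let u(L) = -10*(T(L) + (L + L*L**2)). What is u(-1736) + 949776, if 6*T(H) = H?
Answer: 156956197768/3 ≈ 5.2319e+10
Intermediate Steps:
T(H) = H/6
u(L) = -10*L**3 - 35*L/3 (u(L) = -10*(L/6 + (L + L*L**2)) = -10*(L/6 + (L + L**3)) = -10*(L**3 + 7*L/6) = -10*L**3 - 35*L/3)
u(-1736) + 949776 = (-10*(-1736)**3 - 35/3*(-1736)) + 949776 = (-10*(-5231776256) + 60760/3) + 949776 = (52317762560 + 60760/3) + 949776 = 156953348440/3 + 949776 = 156956197768/3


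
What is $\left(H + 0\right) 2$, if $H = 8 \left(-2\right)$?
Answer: $-32$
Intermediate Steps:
$H = -16$
$\left(H + 0\right) 2 = \left(-16 + 0\right) 2 = \left(-16\right) 2 = -32$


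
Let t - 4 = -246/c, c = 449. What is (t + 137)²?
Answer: 3976941969/201601 ≈ 19727.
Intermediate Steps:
t = 1550/449 (t = 4 - 246/449 = 1550/449 ≈ 3.4521)
(t + 137)² = (1550/449 + 137)² = (63063/449)² = 3976941969/201601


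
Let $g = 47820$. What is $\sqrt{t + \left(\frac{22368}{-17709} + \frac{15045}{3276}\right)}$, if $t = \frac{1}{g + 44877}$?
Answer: $\frac{\sqrt{11755359131855830491}}{1879031154} \approx 1.8247$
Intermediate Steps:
$t = \frac{1}{92697}$ ($t = \frac{1}{47820 + 44877} = \frac{1}{92697} \approx 1.0788 \cdot 10^{-5}$)
$\sqrt{t + \left(\frac{22368}{-17709} + \frac{15045}{3276}\right)} = \sqrt{\frac{1}{92697} + \left(\frac{22368}{-17709} + \frac{15045}{3276}\right)} = \sqrt{\frac{1}{92697} + \left(22368 \left(- \frac{1}{17709}\right) + 15045 \cdot \frac{1}{3276}\right)} = \sqrt{\frac{1}{92697} + \left(- \frac{7456}{5903} + \frac{5015}{1092}\right)} = \sqrt{\frac{1}{92697} + \frac{21461593}{6446076}} = \sqrt{\frac{663143910799}{199177302324}} = \frac{\sqrt{11755359131855830491}}{1879031154}$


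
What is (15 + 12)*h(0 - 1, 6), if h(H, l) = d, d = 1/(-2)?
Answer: -27/2 ≈ -13.500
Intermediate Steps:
d = -1/2 ≈ -0.50000
h(H, l) = -1/2
(15 + 12)*h(0 - 1, 6) = (15 + 12)*(-1/2) = 27*(-1/2) = -27/2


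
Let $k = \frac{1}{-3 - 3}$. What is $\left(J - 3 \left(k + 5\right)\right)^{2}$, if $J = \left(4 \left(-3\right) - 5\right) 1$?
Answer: $\frac{3969}{4} \approx 992.25$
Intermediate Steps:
$k = - \frac{1}{6}$ ($k = \frac{1}{-6} = - \frac{1}{6} \approx -0.16667$)
$J = -17$ ($J = \left(-12 - 5\right) 1 = \left(-17\right) 1 = -17$)
$\left(J - 3 \left(k + 5\right)\right)^{2} = \left(-17 - 3 \left(- \frac{1}{6} + 5\right)\right)^{2} = \left(-17 - \frac{29}{2}\right)^{2} = \left(- \frac{63}{2}\right)^{2} = \frac{3969}{4}$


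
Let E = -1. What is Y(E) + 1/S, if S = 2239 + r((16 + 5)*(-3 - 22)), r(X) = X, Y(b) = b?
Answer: -1713/1714 ≈ -0.99942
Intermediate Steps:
S = 1714 (S = 2239 + (16 + 5)*(-3 - 22) = 2239 + 21*(-25) = 2239 - 525 = 1714)
Y(E) + 1/S = -1 + 1/1714 = -1713/1714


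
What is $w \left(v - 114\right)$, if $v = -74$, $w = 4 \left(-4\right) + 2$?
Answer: $2632$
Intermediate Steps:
$w = -14$ ($w = -16 + 2 = -14$)
$w \left(v - 114\right) = - 14 \left(-74 - 114\right) = \left(-14\right) \left(-188\right) = 2632$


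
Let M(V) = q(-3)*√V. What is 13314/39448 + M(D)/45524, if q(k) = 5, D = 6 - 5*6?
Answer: 6657/19724 + 5*I*√6/22762 ≈ 0.33751 + 0.00053807*I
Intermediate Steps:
D = -24 (D = 6 - 30 = -24)
M(V) = 5*√V
13314/39448 + M(D)/45524 = 13314/39448 + (5*√(-24))/45524 = 13314*(1/39448) + (5*(2*I*√6))*(1/45524) = 6657/19724 + (10*I*√6)*(1/45524) = 6657/19724 + 5*I*√6/22762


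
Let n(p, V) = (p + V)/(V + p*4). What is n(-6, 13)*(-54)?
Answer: 378/11 ≈ 34.364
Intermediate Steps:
n(p, V) = (V + p)/(V + 4*p)
n(-6, 13)*(-54) = ((13 - 6)/(13 + 4*(-6)))*(-54) = (7/(13 - 24))*(-54) = (7/(-11))*(-54) = -1/11*7*(-54) = -7/11*(-54) = 378/11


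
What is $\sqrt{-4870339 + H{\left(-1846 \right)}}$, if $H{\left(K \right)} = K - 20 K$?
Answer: $i \sqrt{4835265} \approx 2198.9 i$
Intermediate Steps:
$H{\left(K \right)} = - 19 K$
$\sqrt{-4870339 + H{\left(-1846 \right)}} = \sqrt{-4870339 - -35074} = \sqrt{-4870339 + 35074} = \sqrt{-4835265} = i \sqrt{4835265}$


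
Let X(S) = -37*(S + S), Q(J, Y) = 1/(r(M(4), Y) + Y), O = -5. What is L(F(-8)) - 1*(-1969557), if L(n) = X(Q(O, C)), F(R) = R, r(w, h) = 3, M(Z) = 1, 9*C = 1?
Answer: 27573465/14 ≈ 1.9695e+6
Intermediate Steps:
C = 1/9 (C = (1/9)*1 = 1/9 ≈ 0.11111)
Q(J, Y) = 1/(3 + Y)
X(S) = -74*S
L(n) = -333/14 (L(n) = -74/(3 + 1/9) = -74/28/9 = -74*9/28 = -333/14)
L(F(-8)) - 1*(-1969557) = -333/14 - 1*(-1969557) = -333/14 + 1969557 = 27573465/14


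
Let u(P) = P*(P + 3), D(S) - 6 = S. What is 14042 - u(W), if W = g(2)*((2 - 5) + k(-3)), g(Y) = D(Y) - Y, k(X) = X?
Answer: 12854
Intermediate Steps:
D(S) = 6 + S
g(Y) = 6 (g(Y) = (6 + Y) - Y = 6)
W = -36 (W = 6*((2 - 5) - 3) = 6*(-3 - 3) = 6*(-6) = -36)
u(P) = P*(3 + P)
14042 - u(W) = 14042 - (-36)*(3 - 36) = 14042 - (-36)*(-33) = 14042 - 1*1188 = 14042 - 1188 = 12854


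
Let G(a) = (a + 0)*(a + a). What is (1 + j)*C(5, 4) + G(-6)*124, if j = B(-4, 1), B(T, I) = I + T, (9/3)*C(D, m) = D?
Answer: 26774/3 ≈ 8924.7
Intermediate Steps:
C(D, m) = D/3
j = -3 (j = 1 - 4 = -3)
G(a) = 2*a**2 (G(a) = a*(2*a) = 2*a**2)
(1 + j)*C(5, 4) + G(-6)*124 = (1 - 3)*((1/3)*5) + (2*(-6)**2)*124 = -2*5/3 + (2*36)*124 = -10/3 + 72*124 = -10/3 + 8928 = 26774/3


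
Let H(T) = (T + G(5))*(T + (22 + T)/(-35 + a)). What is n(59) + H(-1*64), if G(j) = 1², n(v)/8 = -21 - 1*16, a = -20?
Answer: 202834/55 ≈ 3687.9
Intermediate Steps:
n(v) = -296 (n(v) = 8*(-21 - 1*16) = 8*(-21 - 16) = 8*(-37) = -296)
G(j) = 1
H(T) = (1 + T)*(-⅖ + 54*T/55) (H(T) = (T + 1)*(T + (22 + T)/(-35 - 20)) = (1 + T)*(T + (22 + T)/(-55)) = (1 + T)*(T + (22 + T)*(-1/55)) = (1 + T)*(T + (-⅖ - T/55)) = (1 + T)*(-⅖ + 54*T/55))
n(59) + H(-1*64) = -296 + (-⅖ + 32*(-1*64)/55 + 54*(-1*64)²/55) = -296 + (-⅖ + (32/55)*(-64) + (54/55)*(-64)²) = -296 + (-⅖ - 2048/55 + (54/55)*4096) = -296 + (-⅖ - 2048/55 + 221184/55) = -296 + 219114/55 = 202834/55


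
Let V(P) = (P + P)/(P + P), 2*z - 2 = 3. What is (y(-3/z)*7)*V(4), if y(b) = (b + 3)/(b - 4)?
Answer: -63/26 ≈ -2.4231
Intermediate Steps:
z = 5/2 (z = 1 + (½)*3 = 1 + 3/2 = 5/2 ≈ 2.5000)
y(b) = (3 + b)/(-4 + b)
V(P) = 1 (V(P) = (2*P)/((2*P)) = (2*P)*(1/(2*P)) = 1)
(y(-3/z)*7)*V(4) = (((3 - 3/5/2)/(-4 - 3/5/2))*7)*1 = (((3 - 3*⅖)/(-4 - 3*⅖))*7)*1 = (((3 - 6/5)/(-4 - 6/5))*7)*1 = (((9/5)/(-26/5))*7)*1 = (-5/26*9/5*7)*1 = -9/26*7*1 = -63/26*1 = -63/26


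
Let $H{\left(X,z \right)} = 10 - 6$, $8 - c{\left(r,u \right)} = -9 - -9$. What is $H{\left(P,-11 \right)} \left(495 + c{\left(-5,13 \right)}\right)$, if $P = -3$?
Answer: $2012$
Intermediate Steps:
$c{\left(r,u \right)} = 8$ ($c{\left(r,u \right)} = 8 - \left(-9 - -9\right) = 8 - \left(-9 + 9\right) = 8 - 0 = 8 + 0 = 8$)
$H{\left(X,z \right)} = 4$
$H{\left(P,-11 \right)} \left(495 + c{\left(-5,13 \right)}\right) = 4 \left(495 + 8\right) = 4 \cdot 503 = 2012$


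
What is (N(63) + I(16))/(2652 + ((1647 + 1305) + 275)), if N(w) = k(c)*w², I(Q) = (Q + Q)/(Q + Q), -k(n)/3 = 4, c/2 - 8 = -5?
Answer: -47627/5879 ≈ -8.1012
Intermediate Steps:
c = 6 (c = 16 + 2*(-5) = 16 - 10 = 6)
k(n) = -12 (k(n) = -3*4 = -12)
I(Q) = 1 (I(Q) = (2*Q)/((2*Q)) = (2*Q)*(1/(2*Q)) = 1)
N(w) = -12*w²
(N(63) + I(16))/(2652 + ((1647 + 1305) + 275)) = (-12*63² + 1)/(2652 + ((1647 + 1305) + 275)) = (-12*3969 + 1)/(2652 + (2952 + 275)) = (-47628 + 1)/(2652 + 3227) = -47627/5879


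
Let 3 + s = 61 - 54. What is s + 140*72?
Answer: 10084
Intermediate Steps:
s = 4 (s = -3 + (61 - 54) = -3 + 7 = 4)
s + 140*72 = 4 + 140*72 = 4 + 10080 = 10084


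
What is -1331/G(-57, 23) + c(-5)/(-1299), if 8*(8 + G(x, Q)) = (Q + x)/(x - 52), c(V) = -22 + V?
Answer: 251308067/1502943 ≈ 167.21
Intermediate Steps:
G(x, Q) = -8 + (Q + x)/(8*(-52 + x)) (G(x, Q) = -8 + ((Q + x)/(x - 52))/8 = -8 + ((Q + x)/(-52 + x))/8 = -8 + (Q + x)/(8*(-52 + x)))
-1331/G(-57, 23) + c(-5)/(-1299) = -1331*8*(-52 - 57)/(3328 + 23 - 63*(-57)) + (-22 - 5)/(-1299) = -1331*(-872/(3328 + 23 + 3591)) - 27*(-1/1299) = -1331/((⅛)*(-1/109)*6942) + 9/433 = -1331/(-3471/436) + 9/433 = -1331*(-436/3471) + 9/433 = 580316/3471 + 9/433 = 251308067/1502943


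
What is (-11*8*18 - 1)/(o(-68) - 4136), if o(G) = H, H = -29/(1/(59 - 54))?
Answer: 1585/4281 ≈ 0.37024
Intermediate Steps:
H = -145 (H = -29/(1/5) = -29/1/5 = -29*5 = -145)
o(G) = -145
(-11*8*18 - 1)/(o(-68) - 4136) = (-11*8*18 - 1)/(-145 - 4136) = (-88*18 - 1)/(-4281) = (-1584 - 1)*(-1/4281) = -1585*(-1/4281) = 1585/4281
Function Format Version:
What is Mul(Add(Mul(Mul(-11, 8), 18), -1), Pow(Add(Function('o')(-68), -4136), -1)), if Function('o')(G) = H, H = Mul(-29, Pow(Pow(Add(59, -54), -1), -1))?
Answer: Rational(1585, 4281) ≈ 0.37024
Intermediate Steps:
H = -145 (H = Mul(-29, Pow(Pow(5, -1), -1)) = Mul(-29, Pow(Rational(1, 5), -1)) = Mul(-29, 5) = -145)
Function('o')(G) = -145
Mul(Add(Mul(Mul(-11, 8), 18), -1), Pow(Add(Function('o')(-68), -4136), -1)) = Mul(Add(Mul(Mul(-11, 8), 18), -1), Pow(Add(-145, -4136), -1)) = Mul(Add(Mul(-88, 18), -1), Pow(-4281, -1)) = Mul(Add(-1584, -1), Rational(-1, 4281)) = Mul(-1585, Rational(-1, 4281)) = Rational(1585, 4281)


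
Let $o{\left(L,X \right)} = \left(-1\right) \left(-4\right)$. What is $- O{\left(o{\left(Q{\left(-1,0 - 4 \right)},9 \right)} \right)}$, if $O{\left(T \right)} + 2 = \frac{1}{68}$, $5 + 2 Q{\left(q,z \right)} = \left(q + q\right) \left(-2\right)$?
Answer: $\frac{135}{68} \approx 1.9853$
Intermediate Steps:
$Q{\left(q,z \right)} = - \frac{5}{2} - 2 q$ ($Q{\left(q,z \right)} = - \frac{5}{2} + \frac{\left(q + q\right) \left(-2\right)}{2} = - \frac{5}{2} + \frac{2 q \left(-2\right)}{2} = - \frac{5}{2} + \frac{\left(-4\right) q}{2} = - \frac{5}{2} - 2 q$)
$o{\left(L,X \right)} = 4$
$O{\left(T \right)} = - \frac{135}{68}$ ($O{\left(T \right)} = -2 + \frac{1}{68} = - \frac{135}{68}$)
$- O{\left(o{\left(Q{\left(-1,0 - 4 \right)},9 \right)} \right)} = \left(-1\right) \left(- \frac{135}{68}\right) = \frac{135}{68}$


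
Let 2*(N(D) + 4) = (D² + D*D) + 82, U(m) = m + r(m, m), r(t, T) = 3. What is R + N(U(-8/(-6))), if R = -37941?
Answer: -340967/9 ≈ -37885.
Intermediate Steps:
U(m) = 3 + m (U(m) = m + 3 = 3 + m)
N(D) = 37 + D² (N(D) = -4 + ((D² + D*D) + 82)/2 = -4 + ((D² + D²) + 82)/2 = -4 + (2*D² + 82)/2 = -4 + (82 + 2*D²)/2 = -4 + (41 + D²) = 37 + D²)
R + N(U(-8/(-6))) = -37941 + (37 + (3 - 8/(-6))²) = -37941 + (37 + (3 - 8*(-⅙))²) = -37941 + (37 + (3 + 4/3)²) = -37941 + (37 + (13/3)²) = -37941 + (37 + 169/9) = -37941 + 502/9 = -340967/9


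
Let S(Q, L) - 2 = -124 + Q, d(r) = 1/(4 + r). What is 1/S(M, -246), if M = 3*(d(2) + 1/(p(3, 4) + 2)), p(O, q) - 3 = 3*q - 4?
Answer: -26/3153 ≈ -0.0082461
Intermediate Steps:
p(O, q) = -1 + 3*q (p(O, q) = 3 + (3*q - 4) = 3 + (-4 + 3*q) = -1 + 3*q)
M = 19/26 (M = 3*(1/(4 + 2) + 1/((-1 + 3*4) + 2)) = 3*(1/6 + 1/((-1 + 12) + 2)) = 3*(1/6 + 1/(11 + 2)) = 3*(1/6 + 1/13) = 3*(19/78) = 19/26 ≈ 0.73077)
S(Q, L) = -122 + Q (S(Q, L) = 2 + (-124 + Q) = -122 + Q)
1/S(M, -246) = 1/(-122 + 19/26) = 1/(-3153/26) = -26/3153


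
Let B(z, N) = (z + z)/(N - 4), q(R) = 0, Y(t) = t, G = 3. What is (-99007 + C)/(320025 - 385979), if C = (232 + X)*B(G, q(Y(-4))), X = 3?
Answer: 198719/131908 ≈ 1.5065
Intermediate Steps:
B(z, N) = 2*z/(-4 + N) (B(z, N) = (2*z)/(-4 + N) = 2*z/(-4 + N))
C = -705/2 (C = (232 + 3)*(2*3/(-4 + 0)) = 235*(2*3/(-4)) = 235*(2*3*(-1/4)) = 235*(-3/2) = -705/2 ≈ -352.50)
(-99007 + C)/(320025 - 385979) = (-99007 - 705/2)/(320025 - 385979) = -198719/2/(-65954) = -198719/2*(-1/65954) = 198719/131908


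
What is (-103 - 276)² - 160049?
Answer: -16408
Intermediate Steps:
(-103 - 276)² - 160049 = (-379)² - 160049 = 143641 - 160049 = -16408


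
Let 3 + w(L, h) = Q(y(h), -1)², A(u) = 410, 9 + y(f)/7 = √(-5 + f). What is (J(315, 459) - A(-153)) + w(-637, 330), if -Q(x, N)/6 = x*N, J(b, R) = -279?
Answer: 715492 - 158760*√13 ≈ 1.4307e+5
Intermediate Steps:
y(f) = -63 + 7*√(-5 + f)
Q(x, N) = -6*N*x (Q(x, N) = -6*x*N = -6*N*x)
w(L, h) = -3 + (-378 + 42*√(-5 + h))² (w(L, h) = -3 + (-6*(-1)*(-63 + 7*√(-5 + h)))² = -3 + (-378 + 42*√(-5 + h))²)
(J(315, 459) - A(-153)) + w(-637, 330) = (-279 - 1*410) + (134061 - 31752*√(-5 + 330) + 1764*330) = (-279 - 410) + (134061 - 158760*√13 + 582120) = -689 + (134061 - 158760*√13 + 582120) = -689 + (716181 - 158760*√13) = 715492 - 158760*√13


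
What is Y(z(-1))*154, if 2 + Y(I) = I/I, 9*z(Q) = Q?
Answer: -154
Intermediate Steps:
z(Q) = Q/9
Y(I) = -1 (Y(I) = -2 + I/I = -2 + 1 = -1)
Y(z(-1))*154 = -1*154 = -154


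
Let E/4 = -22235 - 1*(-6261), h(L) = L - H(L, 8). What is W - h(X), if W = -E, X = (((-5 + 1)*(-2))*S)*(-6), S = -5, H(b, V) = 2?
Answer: 63658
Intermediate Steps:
X = 240 (X = (((-5 + 1)*(-2))*(-5))*(-6) = (-4*(-2)*(-5))*(-6) = (8*(-5))*(-6) = -40*(-6) = 240)
h(L) = -2 + L (h(L) = L - 1*2 = L - 2 = -2 + L)
E = -63896 (E = 4*(-22235 - 1*(-6261)) = 4*(-22235 + 6261) = 4*(-15974) = -63896)
W = 63896 (W = -1*(-63896) = 63896)
W - h(X) = 63896 - (-2 + 240) = 63896 - 1*238 = 63896 - 238 = 63658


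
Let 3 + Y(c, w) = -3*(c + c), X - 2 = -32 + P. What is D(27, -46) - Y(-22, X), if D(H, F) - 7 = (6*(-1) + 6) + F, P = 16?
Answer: -168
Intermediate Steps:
X = -14 (X = 2 + (-32 + 16) = 2 - 16 = -14)
Y(c, w) = -3 - 6*c (Y(c, w) = -3 - 3*(c + c) = -3 - 6*c)
D(H, F) = 7 + F (D(H, F) = 7 + ((6*(-1) + 6) + F) = 7 + ((-6 + 6) + F) = 7 + (0 + F) = 7 + F)
D(27, -46) - Y(-22, X) = (7 - 46) - (-3 - 6*(-22)) = -39 - (-3 + 132) = -39 - 1*129 = -39 - 129 = -168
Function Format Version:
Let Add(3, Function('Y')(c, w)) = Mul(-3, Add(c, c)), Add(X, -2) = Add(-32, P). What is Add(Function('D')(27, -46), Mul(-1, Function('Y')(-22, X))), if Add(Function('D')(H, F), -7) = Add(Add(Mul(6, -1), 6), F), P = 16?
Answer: -168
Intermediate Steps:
X = -14 (X = Add(2, Add(-32, 16)) = Add(2, -16) = -14)
Function('Y')(c, w) = Add(-3, Mul(-6, c)) (Function('Y')(c, w) = Add(-3, Mul(-3, Add(c, c))) = Add(-3, Mul(-3, Mul(2, c))) = Add(-3, Mul(-6, c)))
Function('D')(H, F) = Add(7, F) (Function('D')(H, F) = Add(7, Add(Add(Mul(6, -1), 6), F)) = Add(7, Add(Add(-6, 6), F)) = Add(7, Add(0, F)) = Add(7, F))
Add(Function('D')(27, -46), Mul(-1, Function('Y')(-22, X))) = Add(Add(7, -46), Mul(-1, Add(-3, Mul(-6, -22)))) = Add(-39, Mul(-1, Add(-3, 132))) = Add(-39, Mul(-1, 129)) = Add(-39, -129) = -168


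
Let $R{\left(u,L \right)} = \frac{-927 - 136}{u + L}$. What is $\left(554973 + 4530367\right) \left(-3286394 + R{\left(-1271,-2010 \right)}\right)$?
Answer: $- \frac{54833480258936340}{3281} \approx -1.6712 \cdot 10^{13}$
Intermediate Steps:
$R{\left(u,L \right)} = - \frac{1063}{L + u}$
$\left(554973 + 4530367\right) \left(-3286394 + R{\left(-1271,-2010 \right)}\right) = \left(554973 + 4530367\right) \left(-3286394 - \frac{1063}{-2010 - 1271}\right) = 5085340 \left(-3286394 - \frac{1063}{-3281}\right) = 5085340 \left(-3286394 - - \frac{1063}{3281}\right) = 5085340 \left(-3286394 + \frac{1063}{3281}\right) = 5085340 \left(- \frac{10782657651}{3281}\right) = - \frac{54833480258936340}{3281}$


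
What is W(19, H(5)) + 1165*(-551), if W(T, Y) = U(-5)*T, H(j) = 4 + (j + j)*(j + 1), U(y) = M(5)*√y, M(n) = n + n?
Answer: -641915 + 190*I*√5 ≈ -6.4192e+5 + 424.85*I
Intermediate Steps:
M(n) = 2*n
U(y) = 10*√y (U(y) = (2*5)*√y = 10*√y)
H(j) = 4 + 2*j*(1 + j) (H(j) = 4 + (2*j)*(1 + j) = 4 + 2*j*(1 + j))
W(T, Y) = 10*I*T*√5 (W(T, Y) = (10*√(-5))*T = (10*(I*√5))*T = (10*I*√5)*T = 10*I*T*√5)
W(19, H(5)) + 1165*(-551) = 10*I*19*√5 + 1165*(-551) = 190*I*√5 - 641915 = -641915 + 190*I*√5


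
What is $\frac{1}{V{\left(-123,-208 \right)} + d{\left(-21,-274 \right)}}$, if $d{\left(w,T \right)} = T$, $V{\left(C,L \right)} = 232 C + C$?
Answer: $- \frac{1}{28933} \approx -3.4563 \cdot 10^{-5}$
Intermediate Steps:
$V{\left(C,L \right)} = 233 C$
$\frac{1}{V{\left(-123,-208 \right)} + d{\left(-21,-274 \right)}} = \frac{1}{233 \left(-123\right) - 274} = \frac{1}{-28659 - 274} = \frac{1}{-28933} = - \frac{1}{28933}$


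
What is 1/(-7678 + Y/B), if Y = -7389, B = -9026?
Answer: -9026/69294239 ≈ -0.00013026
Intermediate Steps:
1/(-7678 + Y/B) = 1/(-7678 - 7389/(-9026)) = 1/(-7678 - 7389*(-1/9026)) = 1/(-7678 + 7389/9026) = 1/(-69294239/9026) = -9026/69294239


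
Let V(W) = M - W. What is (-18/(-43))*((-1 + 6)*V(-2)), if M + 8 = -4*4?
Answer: -1980/43 ≈ -46.047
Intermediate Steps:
M = -24 (M = -8 - 4*4 = -8 - 16 = -24)
V(W) = -24 - W
(-18/(-43))*((-1 + 6)*V(-2)) = (-18/(-43))*((-1 + 6)*(-24 - 1*(-2))) = (-1/43*(-18))*(5*(-24 + 2)) = 18*(5*(-22))/43 = (18/43)*(-110) = -1980/43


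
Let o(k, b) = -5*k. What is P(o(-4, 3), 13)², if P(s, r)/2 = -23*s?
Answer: 846400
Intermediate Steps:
P(s, r) = -46*s (P(s, r) = 2*(-23*s) = -46*s)
P(o(-4, 3), 13)² = (-(-230)*(-4))² = (-46*20)² = (-920)² = 846400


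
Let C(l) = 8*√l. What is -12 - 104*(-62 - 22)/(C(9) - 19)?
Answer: 8676/5 ≈ 1735.2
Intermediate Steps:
-12 - 104*(-62 - 22)/(C(9) - 19) = -12 - 104*(-62 - 22)/(8*√9 - 19) = -12 - (-8736)/(8*3 - 19) = -12 - (-8736)/(24 - 19) = -12 - (-8736)/5 = -12 - 104*(-84/5) = -12 + 8736/5 = 8676/5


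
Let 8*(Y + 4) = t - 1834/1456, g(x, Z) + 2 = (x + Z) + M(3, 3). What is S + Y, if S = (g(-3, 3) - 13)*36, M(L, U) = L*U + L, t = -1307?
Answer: -229243/832 ≈ -275.53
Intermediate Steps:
M(L, U) = L + L*U
g(x, Z) = 10 + Z + x (g(x, Z) = -2 + ((x + Z) + 3*(1 + 3)) = -2 + ((Z + x) + 3*4) = -2 + ((Z + x) + 12) = -2 + (12 + Z + x) = 10 + Z + x)
Y = -139387/832 (Y = -4 + (-1307 - 1834/1456)/8 = -4 + (-1307 - 1*131/104)/8 = -4 + (-1307 - 131/104)/8 = -4 + (⅛)*(-136059/104) = -4 - 136059/832 = -139387/832 ≈ -167.53)
S = -108 (S = ((10 + 3 - 3) - 13)*36 = (10 - 13)*36 = -3*36 = -108)
S + Y = -108 - 139387/832 = -229243/832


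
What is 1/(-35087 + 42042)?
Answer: 1/6955 ≈ 0.00014378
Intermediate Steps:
1/(-35087 + 42042) = 1/6955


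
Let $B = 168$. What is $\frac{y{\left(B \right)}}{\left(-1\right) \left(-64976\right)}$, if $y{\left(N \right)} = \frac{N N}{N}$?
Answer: $\frac{21}{8122} \approx 0.0025856$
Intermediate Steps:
$y{\left(N \right)} = N$ ($y{\left(N \right)} = \frac{N^{2}}{N} = N$)
$\frac{y{\left(B \right)}}{\left(-1\right) \left(-64976\right)} = \frac{168}{\left(-1\right) \left(-64976\right)} = \frac{168}{64976} = 168 \cdot \frac{1}{64976} = \frac{21}{8122}$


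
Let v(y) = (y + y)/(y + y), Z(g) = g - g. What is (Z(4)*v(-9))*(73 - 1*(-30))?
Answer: 0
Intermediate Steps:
Z(g) = 0
v(y) = 1 (v(y) = (2*y)/((2*y)) = (2*y)*(1/(2*y)) = 1)
(Z(4)*v(-9))*(73 - 1*(-30)) = (0*1)*(73 - 1*(-30)) = 0*(73 + 30) = 0*103 = 0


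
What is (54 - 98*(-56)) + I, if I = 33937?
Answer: 39479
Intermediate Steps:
(54 - 98*(-56)) + I = (54 - 98*(-56)) + 33937 = (54 + 5488) + 33937 = 5542 + 33937 = 39479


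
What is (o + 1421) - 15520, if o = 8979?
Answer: -5120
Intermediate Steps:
(o + 1421) - 15520 = (8979 + 1421) - 15520 = 10400 - 15520 = -5120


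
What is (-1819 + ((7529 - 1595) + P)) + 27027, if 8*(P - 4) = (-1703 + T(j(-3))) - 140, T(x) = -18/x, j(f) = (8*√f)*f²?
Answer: 247325/8 + I*√3/96 ≈ 30916.0 + 0.018042*I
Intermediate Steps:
j(f) = 8*f^(5/2)
P = -1811/8 + I*√3/96 (P = 4 + ((-1703 - 18*(-I*√3/216)) - 140)/8 = 4 + ((-1703 - (-1)*I*√3/12) - 140)/8 = 4 + ((-1703 + I*√3/12) - 140)/8 = 4 + (-1843 + I*√3/12)/8 = 4 + (-1843/8 + I*√3/96) = -1811/8 + I*√3/96 ≈ -226.38 + 0.018042*I)
(-1819 + ((7529 - 1595) + P)) + 27027 = (-1819 + ((7529 - 1595) + (-1811/8 + I*√3/96))) + 27027 = (-1819 + (5934 + (-1811/8 + I*√3/96))) + 27027 = (-1819 + (45661/8 + I*√3/96)) + 27027 = (31109/8 + I*√3/96) + 27027 = 247325/8 + I*√3/96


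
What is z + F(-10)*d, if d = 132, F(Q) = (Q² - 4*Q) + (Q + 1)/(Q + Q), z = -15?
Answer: 92622/5 ≈ 18524.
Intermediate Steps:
F(Q) = Q² - 4*Q + (1 + Q)/(2*Q) (F(Q) = (Q² - 4*Q) + (1 + Q)/((2*Q)) = (Q² - 4*Q) + (1 + Q)*(1/(2*Q)) = (Q² - 4*Q) + (1 + Q)/(2*Q) = Q² - 4*Q + (1 + Q)/(2*Q))
z + F(-10)*d = -15 + (½ + (-10)² + (½)/(-10) - 4*(-10))*132 = -15 + (½ + 100 + (½)*(-⅒) + 40)*132 = -15 + (½ + 100 - 1/20 + 40)*132 = -15 + (2809/20)*132 = -15 + 92697/5 = 92622/5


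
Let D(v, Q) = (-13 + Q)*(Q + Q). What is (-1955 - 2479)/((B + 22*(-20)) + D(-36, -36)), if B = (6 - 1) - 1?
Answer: -2217/1546 ≈ -1.4340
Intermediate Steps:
B = 4 (B = 5 - 1 = 4)
D(v, Q) = 2*Q*(-13 + Q) (D(v, Q) = (-13 + Q)*(2*Q) = 2*Q*(-13 + Q))
(-1955 - 2479)/((B + 22*(-20)) + D(-36, -36)) = (-1955 - 2479)/((4 + 22*(-20)) + 2*(-36)*(-13 - 36)) = -4434/((4 - 440) + 2*(-36)*(-49)) = -4434/(-436 + 3528) = -4434/3092 = -4434*1/3092 = -2217/1546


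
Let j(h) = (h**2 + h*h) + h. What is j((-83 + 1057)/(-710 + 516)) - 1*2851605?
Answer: -26830324346/9409 ≈ -2.8516e+6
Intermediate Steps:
j(h) = h + 2*h**2 (j(h) = (h**2 + h**2) + h = 2*h**2 + h = h + 2*h**2)
j((-83 + 1057)/(-710 + 516)) - 1*2851605 = ((-83 + 1057)/(-710 + 516))*(1 + 2*((-83 + 1057)/(-710 + 516))) - 1*2851605 = (974/(-194))*(1 + 2*(974/(-194))) - 2851605 = (974*(-1/194))*(1 + 2*(974*(-1/194))) - 2851605 = -487*(1 + 2*(-487/97))/97 - 2851605 = -487*(1 - 974/97)/97 - 2851605 = -487/97*(-877/97) - 2851605 = 427099/9409 - 2851605 = -26830324346/9409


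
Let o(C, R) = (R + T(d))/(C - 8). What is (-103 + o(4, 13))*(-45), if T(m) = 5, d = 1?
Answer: 9675/2 ≈ 4837.5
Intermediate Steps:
o(C, R) = (5 + R)/(-8 + C) (o(C, R) = (R + 5)/(C - 8) = (5 + R)/(-8 + C))
(-103 + o(4, 13))*(-45) = (-103 + (5 + 13)/(-8 + 4))*(-45) = (-103 + 18/(-4))*(-45) = (-103 - ¼*18)*(-45) = (-103 - 9/2)*(-45) = -215/2*(-45) = 9675/2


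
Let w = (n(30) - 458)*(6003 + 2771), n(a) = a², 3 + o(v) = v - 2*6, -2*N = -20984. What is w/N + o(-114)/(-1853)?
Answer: 1796871898/4860419 ≈ 369.69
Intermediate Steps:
N = 10492 (N = -½*(-20984) = 10492)
o(v) = -15 + v (o(v) = -3 + (v - 2*6) = -3 + (v - 12) = -3 + (-12 + v) = -15 + v)
w = 3878108 (w = (30² - 458)*(6003 + 2771) = (900 - 458)*8774 = 442*8774 = 3878108)
w/N + o(-114)/(-1853) = 3878108/10492 + (-15 - 114)/(-1853) = 3878108*(1/10492) - 129*(-1/1853) = 969527/2623 + 129/1853 = 1796871898/4860419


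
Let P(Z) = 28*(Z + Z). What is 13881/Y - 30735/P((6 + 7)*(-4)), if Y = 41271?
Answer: 436295219/40060384 ≈ 10.891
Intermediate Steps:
P(Z) = 56*Z (P(Z) = 28*(2*Z) = 56*Z)
13881/Y - 30735/P((6 + 7)*(-4)) = 13881/41271 - 30735*(-1/(224*(6 + 7))) = 13881*(1/41271) - 30735/(56*(13*(-4))) = 4627/13757 - 30735/(56*(-52)) = 4627/13757 - 30735/(-2912) = 4627/13757 - 30735*(-1/2912) = 4627/13757 + 30735/2912 = 436295219/40060384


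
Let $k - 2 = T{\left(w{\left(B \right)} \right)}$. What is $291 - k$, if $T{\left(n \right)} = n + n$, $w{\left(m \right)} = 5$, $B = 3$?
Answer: $279$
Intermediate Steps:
$T{\left(n \right)} = 2 n$
$k = 12$ ($k = 2 + 2 \cdot 5 = 2 + 10 = 12$)
$291 - k = 291 - 12 = 279$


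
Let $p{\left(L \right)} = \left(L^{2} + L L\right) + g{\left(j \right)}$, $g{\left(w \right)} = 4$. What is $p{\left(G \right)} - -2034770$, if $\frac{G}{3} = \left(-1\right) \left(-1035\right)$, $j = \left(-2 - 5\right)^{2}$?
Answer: $21316824$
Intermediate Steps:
$j = 49$ ($j = \left(-7\right)^{2} = 49$)
$G = 3105$ ($G = 3 \left(\left(-1\right) \left(-1035\right)\right) = 3 \cdot 1035 = 3105$)
$p{\left(L \right)} = 4 + 2 L^{2}$ ($p{\left(L \right)} = \left(L^{2} + L L\right) + 4 = \left(L^{2} + L^{2}\right) + 4 = 2 L^{2} + 4 = 4 + 2 L^{2}$)
$p{\left(G \right)} - -2034770 = \left(4 + 2 \cdot 3105^{2}\right) - -2034770 = \left(4 + 2 \cdot 9641025\right) + 2034770 = \left(4 + 19282050\right) + 2034770 = 19282054 + 2034770 = 21316824$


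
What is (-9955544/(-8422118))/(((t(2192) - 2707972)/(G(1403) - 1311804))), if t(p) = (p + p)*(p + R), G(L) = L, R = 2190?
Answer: -85827334297/914393562319 ≈ -0.093863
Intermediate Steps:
t(p) = 2*p*(2190 + p) (t(p) = (p + p)*(p + 2190) = (2*p)*(2190 + p) = 2*p*(2190 + p))
(-9955544/(-8422118))/(((t(2192) - 2707972)/(G(1403) - 1311804))) = (-9955544/(-8422118))/(((2*2192*(2190 + 2192) - 2707972)/(1403 - 1311804))) = (-9955544*(-1/8422118))/(((2*2192*4382 - 2707972)/(-1310401))) = 4977772/(4211059*(((19210688 - 2707972)*(-1/1310401)))) = 4977772/(4211059*((16502716*(-1/1310401)))) = 4977772/(4211059*(-16502716/1310401)) = (4977772/4211059)*(-1310401/16502716) = -85827334297/914393562319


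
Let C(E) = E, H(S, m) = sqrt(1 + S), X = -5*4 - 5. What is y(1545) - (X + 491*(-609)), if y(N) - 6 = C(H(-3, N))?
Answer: 299050 + I*sqrt(2) ≈ 2.9905e+5 + 1.4142*I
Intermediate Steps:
X = -25 (X = -20 - 5 = -25)
y(N) = 6 + I*sqrt(2) (y(N) = 6 + sqrt(1 - 3) = 6 + sqrt(-2) = 6 + I*sqrt(2))
y(1545) - (X + 491*(-609)) = (6 + I*sqrt(2)) - (-25 + 491*(-609)) = (6 + I*sqrt(2)) - (-25 - 299019) = (6 + I*sqrt(2)) - 1*(-299044) = (6 + I*sqrt(2)) + 299044 = 299050 + I*sqrt(2)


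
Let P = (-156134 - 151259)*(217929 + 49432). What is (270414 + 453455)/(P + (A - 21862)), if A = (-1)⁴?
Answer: -723869/82184921734 ≈ -8.8078e-6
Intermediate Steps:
A = 1
P = -82184899873 (P = -307393*267361 = -82184899873)
(270414 + 453455)/(P + (A - 21862)) = (270414 + 453455)/(-82184899873 + (1 - 21862)) = 723869/(-82184899873 - 21861) = 723869/(-82184921734) = 723869*(-1/82184921734) = -723869/82184921734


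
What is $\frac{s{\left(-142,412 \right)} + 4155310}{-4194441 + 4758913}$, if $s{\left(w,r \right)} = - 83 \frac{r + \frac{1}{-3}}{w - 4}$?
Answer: $\frac{1820128285}{247238736} \approx 7.3618$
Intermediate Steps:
$s{\left(w,r \right)} = - \frac{83 \left(- \frac{1}{3} + r\right)}{-4 + w}$ ($s{\left(w,r \right)} = - 83 \frac{r - \frac{1}{3}}{-4 + w} = - 83 \frac{- \frac{1}{3} + r}{-4 + w} = - \frac{83 \left(- \frac{1}{3} + r\right)}{-4 + w}$)
$\frac{s{\left(-142,412 \right)} + 4155310}{-4194441 + 4758913} = \frac{\frac{83 \left(1 - 1236\right)}{3 \left(-4 - 142\right)} + 4155310}{-4194441 + 4758913} = \frac{\frac{83 \left(1 - 1236\right)}{3 \left(-146\right)} + 4155310}{564472} = \left(\frac{83}{3} \left(- \frac{1}{146}\right) \left(-1235\right) + 4155310\right) \frac{1}{564472} = \left(\frac{102505}{438} + 4155310\right) \frac{1}{564472} = \frac{1820128285}{438} \cdot \frac{1}{564472} = \frac{1820128285}{247238736}$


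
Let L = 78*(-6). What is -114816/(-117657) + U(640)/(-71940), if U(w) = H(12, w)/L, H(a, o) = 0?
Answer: 38272/39219 ≈ 0.97585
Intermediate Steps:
L = -468
U(w) = 0 (U(w) = 0/(-468) = 0*(-1/468) = 0)
-114816/(-117657) + U(640)/(-71940) = -114816/(-117657) + 0/(-71940) = -114816*(-1/117657) + 0*(-1/71940) = 38272/39219 + 0 = 38272/39219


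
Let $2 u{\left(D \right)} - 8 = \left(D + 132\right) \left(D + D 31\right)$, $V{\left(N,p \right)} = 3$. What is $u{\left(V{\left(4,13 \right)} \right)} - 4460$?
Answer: $2024$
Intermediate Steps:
$u{\left(D \right)} = 4 + 16 D \left(132 + D\right)$ ($u{\left(D \right)} = 4 + \frac{\left(D + 132\right) \left(D + D 31\right)}{2} = 4 + \frac{\left(132 + D\right) \left(D + 31 D\right)}{2} = 4 + \frac{\left(132 + D\right) 32 D}{2} = 4 + \frac{32 D \left(132 + D\right)}{2} = 4 + 16 D \left(132 + D\right)$)
$u{\left(V{\left(4,13 \right)} \right)} - 4460 = \left(4 + 16 \cdot 3^{2} + 2112 \cdot 3\right) - 4460 = \left(4 + 16 \cdot 9 + 6336\right) - 4460 = \left(4 + 144 + 6336\right) - 4460 = 6484 - 4460 = 2024$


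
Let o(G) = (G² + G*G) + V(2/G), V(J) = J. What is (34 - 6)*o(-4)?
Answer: 882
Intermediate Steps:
o(G) = 2/G + 2*G² (o(G) = (G² + G*G) + 2/G = (G² + G²) + 2/G = 2*G² + 2/G = 2/G + 2*G²)
(34 - 6)*o(-4) = (34 - 6)*(2*(1 + (-4)³)/(-4)) = 28*(2*(-¼)*(1 - 64)) = 28*(2*(-¼)*(-63)) = 28*(63/2) = 882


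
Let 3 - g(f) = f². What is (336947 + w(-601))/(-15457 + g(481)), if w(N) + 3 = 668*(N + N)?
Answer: 465992/246815 ≈ 1.8880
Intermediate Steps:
w(N) = -3 + 1336*N (w(N) = -3 + 668*(N + N) = -3 + 668*(2*N) = -3 + 1336*N)
g(f) = 3 - f²
(336947 + w(-601))/(-15457 + g(481)) = (336947 + (-3 + 1336*(-601)))/(-15457 + (3 - 1*481²)) = (336947 + (-3 - 802936))/(-15457 + (3 - 1*231361)) = (336947 - 802939)/(-15457 + (3 - 231361)) = -465992/(-15457 - 231358) = -465992/(-246815) = -465992*(-1/246815) = 465992/246815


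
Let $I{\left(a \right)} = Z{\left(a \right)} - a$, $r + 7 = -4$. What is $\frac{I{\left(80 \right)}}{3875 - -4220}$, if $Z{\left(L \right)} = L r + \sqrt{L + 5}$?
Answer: $- \frac{192}{1619} + \frac{\sqrt{85}}{8095} \approx -0.11745$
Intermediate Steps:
$r = -11$ ($r = -7 - 4 = -11$)
$Z{\left(L \right)} = \sqrt{5 + L} - 11 L$ ($Z{\left(L \right)} = L \left(-11\right) + \sqrt{L + 5} = - 11 L + \sqrt{5 + L} = \sqrt{5 + L} - 11 L$)
$I{\left(a \right)} = \sqrt{5 + a} - 12 a$ ($I{\left(a \right)} = \left(\sqrt{5 + a} - 11 a\right) - a = \sqrt{5 + a} - 12 a$)
$\frac{I{\left(80 \right)}}{3875 - -4220} = \frac{\sqrt{5 + 80} - 960}{3875 - -4220} = \frac{\sqrt{85} - 960}{3875 + 4220} = \frac{-960 + \sqrt{85}}{8095} = \left(-960 + \sqrt{85}\right) \frac{1}{8095} = - \frac{192}{1619} + \frac{\sqrt{85}}{8095}$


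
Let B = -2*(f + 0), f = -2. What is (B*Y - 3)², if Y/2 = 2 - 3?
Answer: 121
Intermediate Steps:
Y = -2 (Y = 2*(2 - 3) = 2*(-1) = -2)
B = 4 (B = -2*(-2 + 0) = -2*(-2) = 4)
(B*Y - 3)² = (4*(-2) - 3)² = (-8 - 3)² = (-11)² = 121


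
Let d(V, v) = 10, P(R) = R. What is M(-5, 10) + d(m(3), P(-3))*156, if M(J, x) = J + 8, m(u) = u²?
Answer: 1563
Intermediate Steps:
M(J, x) = 8 + J
M(-5, 10) + d(m(3), P(-3))*156 = (8 - 5) + 10*156 = 3 + 1560 = 1563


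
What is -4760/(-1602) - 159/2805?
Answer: 2182847/748935 ≈ 2.9146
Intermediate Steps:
-4760/(-1602) - 159/2805 = -4760*(-1/1602) - 159*1/2805 = 2380/801 - 53/935 = 2182847/748935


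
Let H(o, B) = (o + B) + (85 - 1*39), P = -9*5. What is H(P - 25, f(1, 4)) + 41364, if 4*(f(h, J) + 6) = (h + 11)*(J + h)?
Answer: 41349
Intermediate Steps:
f(h, J) = -6 + (11 + h)*(J + h)/4 (f(h, J) = -6 + ((h + 11)*(J + h))/4 = -6 + ((11 + h)*(J + h))/4 = -6 + (11 + h)*(J + h)/4)
P = -45
H(o, B) = 46 + B + o (H(o, B) = (B + o) + (85 - 39) = (B + o) + 46 = 46 + B + o)
H(P - 25, f(1, 4)) + 41364 = (46 + (-6 + (¼)*1² + (11/4)*4 + (11/4)*1 + (¼)*4*1) + (-45 - 25)) + 41364 = (46 + (-6 + (¼)*1 + 11 + 11/4 + 1) - 70) + 41364 = (46 + (-6 + ¼ + 11 + 11/4 + 1) - 70) + 41364 = (46 + 9 - 70) + 41364 = -15 + 41364 = 41349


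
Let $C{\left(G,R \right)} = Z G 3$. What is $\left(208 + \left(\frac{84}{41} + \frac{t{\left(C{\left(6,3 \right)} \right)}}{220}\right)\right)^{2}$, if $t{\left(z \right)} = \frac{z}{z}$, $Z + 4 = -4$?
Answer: $\frac{3589816091761}{81360400} \approx 44122.0$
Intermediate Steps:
$Z = -8$ ($Z = -4 - 4 = -8$)
$C{\left(G,R \right)} = - 24 G$ ($C{\left(G,R \right)} = - 8 G 3 = - 24 G$)
$t{\left(z \right)} = 1$
$\left(208 + \left(\frac{84}{41} + \frac{t{\left(C{\left(6,3 \right)} \right)}}{220}\right)\right)^{2} = \left(208 + \left(\frac{84}{41} + 1 \cdot \frac{1}{220}\right)\right)^{2} = \left(208 + \left(84 \cdot \frac{1}{41} + 1 \cdot \frac{1}{220}\right)\right)^{2} = \left(208 + \left(\frac{84}{41} + \frac{1}{220}\right)\right)^{2} = \left(208 + \frac{18521}{9020}\right)^{2} = \left(\frac{1894681}{9020}\right)^{2} = \frac{3589816091761}{81360400}$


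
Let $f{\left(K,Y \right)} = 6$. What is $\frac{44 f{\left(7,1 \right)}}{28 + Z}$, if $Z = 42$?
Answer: $\frac{132}{35} \approx 3.7714$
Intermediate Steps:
$\frac{44 f{\left(7,1 \right)}}{28 + Z} = \frac{44 \cdot 6}{28 + 42} = \frac{264}{70} = 264 \cdot \frac{1}{70} = \frac{132}{35}$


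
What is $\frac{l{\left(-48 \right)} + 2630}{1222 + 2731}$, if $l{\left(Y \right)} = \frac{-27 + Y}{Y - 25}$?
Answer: $\frac{192065}{288569} \approx 0.66558$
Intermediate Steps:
$l{\left(Y \right)} = \frac{-27 + Y}{-25 + Y}$
$\frac{l{\left(-48 \right)} + 2630}{1222 + 2731} = \frac{\frac{-27 - 48}{-25 - 48} + 2630}{1222 + 2731} = \frac{\frac{1}{-73} \left(-75\right) + 2630}{3953} = \left(\left(- \frac{1}{73}\right) \left(-75\right) + 2630\right) \frac{1}{3953} = \left(\frac{75}{73} + 2630\right) \frac{1}{3953} = \frac{192065}{73} \cdot \frac{1}{3953} = \frac{192065}{288569}$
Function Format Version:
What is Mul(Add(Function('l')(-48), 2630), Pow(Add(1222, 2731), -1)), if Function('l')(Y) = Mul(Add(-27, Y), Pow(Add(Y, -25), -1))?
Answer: Rational(192065, 288569) ≈ 0.66558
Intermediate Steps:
Function('l')(Y) = Mul(Pow(Add(-25, Y), -1), Add(-27, Y)) (Function('l')(Y) = Mul(Add(-27, Y), Pow(Add(-25, Y), -1)) = Mul(Pow(Add(-25, Y), -1), Add(-27, Y)))
Mul(Add(Function('l')(-48), 2630), Pow(Add(1222, 2731), -1)) = Mul(Add(Mul(Pow(Add(-25, -48), -1), Add(-27, -48)), 2630), Pow(Add(1222, 2731), -1)) = Mul(Add(Mul(Pow(-73, -1), -75), 2630), Pow(3953, -1)) = Mul(Add(Mul(Rational(-1, 73), -75), 2630), Rational(1, 3953)) = Mul(Add(Rational(75, 73), 2630), Rational(1, 3953)) = Mul(Rational(192065, 73), Rational(1, 3953)) = Rational(192065, 288569)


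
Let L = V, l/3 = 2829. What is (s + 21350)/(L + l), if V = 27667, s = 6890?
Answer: 14120/18077 ≈ 0.78110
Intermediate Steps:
l = 8487 (l = 3*2829 = 8487)
L = 27667
(s + 21350)/(L + l) = (6890 + 21350)/(27667 + 8487) = 28240/36154 = 28240*(1/36154) = 14120/18077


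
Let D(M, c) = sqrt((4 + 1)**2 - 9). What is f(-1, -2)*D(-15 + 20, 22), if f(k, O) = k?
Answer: -4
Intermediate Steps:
D(M, c) = 4 (D(M, c) = sqrt(5**2 - 9) = sqrt(25 - 9) = sqrt(16) = 4)
f(-1, -2)*D(-15 + 20, 22) = -1*4 = -4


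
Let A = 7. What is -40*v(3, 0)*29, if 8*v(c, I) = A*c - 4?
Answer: -2465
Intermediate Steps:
v(c, I) = -½ + 7*c/8 (v(c, I) = (7*c - 4)/8 = (-4 + 7*c)/8 = -½ + 7*c/8)
-40*v(3, 0)*29 = -40*(-½ + (7/8)*3)*29 = -40*(-½ + 21/8)*29 = -40*17/8*29 = -85*29 = -2465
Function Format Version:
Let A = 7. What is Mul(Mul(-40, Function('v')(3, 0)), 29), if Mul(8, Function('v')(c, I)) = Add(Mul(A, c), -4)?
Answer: -2465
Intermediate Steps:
Function('v')(c, I) = Add(Rational(-1, 2), Mul(Rational(7, 8), c)) (Function('v')(c, I) = Mul(Rational(1, 8), Add(Mul(7, c), -4)) = Mul(Rational(1, 8), Add(-4, Mul(7, c))) = Add(Rational(-1, 2), Mul(Rational(7, 8), c)))
Mul(Mul(-40, Function('v')(3, 0)), 29) = Mul(Mul(-40, Add(Rational(-1, 2), Mul(Rational(7, 8), 3))), 29) = Mul(Mul(-40, Add(Rational(-1, 2), Rational(21, 8))), 29) = Mul(Mul(-40, Rational(17, 8)), 29) = Mul(-85, 29) = -2465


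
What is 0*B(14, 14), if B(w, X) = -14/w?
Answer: 0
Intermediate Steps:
0*B(14, 14) = 0*(-14/14) = 0*(-14*1/14) = 0*(-1) = 0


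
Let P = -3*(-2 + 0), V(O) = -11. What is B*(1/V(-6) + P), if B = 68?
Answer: 4420/11 ≈ 401.82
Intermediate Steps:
P = 6 (P = -3*(-2) = 6)
B*(1/V(-6) + P) = 68*(1/(-11) + 6) = 68*(-1/11 + 6) = 68*(65/11) = 4420/11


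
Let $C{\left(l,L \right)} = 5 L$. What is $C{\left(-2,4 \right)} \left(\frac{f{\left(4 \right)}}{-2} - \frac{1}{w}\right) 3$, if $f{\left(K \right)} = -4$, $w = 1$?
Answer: $60$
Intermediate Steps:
$C{\left(-2,4 \right)} \left(\frac{f{\left(4 \right)}}{-2} - \frac{1}{w}\right) 3 = 5 \cdot 4 \left(- \frac{4}{-2} - 1^{-1}\right) 3 = 20 \left(\left(-4\right) \left(- \frac{1}{2}\right) - 1\right) 3 = 20 \left(2 - 1\right) 3 = 20 \cdot 1 \cdot 3 = 20 \cdot 3 = 60$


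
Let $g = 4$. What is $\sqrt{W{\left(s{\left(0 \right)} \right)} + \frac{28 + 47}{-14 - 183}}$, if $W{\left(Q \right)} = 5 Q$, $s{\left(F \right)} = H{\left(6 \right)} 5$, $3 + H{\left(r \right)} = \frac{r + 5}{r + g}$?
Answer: $\frac{7 i \sqrt{151690}}{394} \approx 6.9196 i$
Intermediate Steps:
$H{\left(r \right)} = -3 + \frac{5 + r}{4 + r}$ ($H{\left(r \right)} = -3 + \frac{r + 5}{r + 4} = -3 + \frac{5 + r}{4 + r}$)
$s{\left(F \right)} = - \frac{19}{2}$ ($s{\left(F \right)} = \frac{-7 - 12}{4 + 6} \cdot 5 = \frac{-7 - 12}{10} \cdot 5 = \frac{1}{10} \left(-19\right) 5 = \left(- \frac{19}{10}\right) 5 = - \frac{19}{2}$)
$\sqrt{W{\left(s{\left(0 \right)} \right)} + \frac{28 + 47}{-14 - 183}} = \sqrt{5 \left(- \frac{19}{2}\right) + \frac{28 + 47}{-14 - 183}} = \sqrt{- \frac{95}{2} + \frac{75}{-197}} = \sqrt{- \frac{95}{2} + 75 \left(- \frac{1}{197}\right)} = \sqrt{- \frac{95}{2} - \frac{75}{197}} = \sqrt{- \frac{18865}{394}} = \frac{7 i \sqrt{151690}}{394}$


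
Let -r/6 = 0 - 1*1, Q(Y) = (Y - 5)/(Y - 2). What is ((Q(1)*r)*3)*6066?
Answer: 436752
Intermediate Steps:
Q(Y) = (-5 + Y)/(-2 + Y)
r = 6 (r = -6*(0 - 1*1) = -6*(0 - 1) = -6*(-1) = 6)
((Q(1)*r)*3)*6066 = ((((-5 + 1)/(-2 + 1))*6)*3)*6066 = (((-4/(-1))*6)*3)*6066 = ((-1*(-4)*6)*3)*6066 = ((4*6)*3)*6066 = (24*3)*6066 = 72*6066 = 436752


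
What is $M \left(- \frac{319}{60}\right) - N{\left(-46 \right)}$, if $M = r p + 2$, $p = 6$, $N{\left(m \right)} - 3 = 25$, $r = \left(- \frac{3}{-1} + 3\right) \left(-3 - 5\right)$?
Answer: $\frac{44777}{30} \approx 1492.6$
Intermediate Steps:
$r = -48$ ($r = \left(\left(-3\right) \left(-1\right) + 3\right) \left(-8\right) = \left(3 + 3\right) \left(-8\right) = 6 \left(-8\right) = -48$)
$N{\left(m \right)} = 28$ ($N{\left(m \right)} = 3 + 25 = 28$)
$M = -286$ ($M = \left(-48\right) 6 + 2 = -288 + 2 = -286$)
$M \left(- \frac{319}{60}\right) - N{\left(-46 \right)} = - 286 \left(- \frac{319}{60}\right) - 28 = - 286 \left(\left(-319\right) \frac{1}{60}\right) - 28 = \left(-286\right) \left(- \frac{319}{60}\right) - 28 = \frac{45617}{30} - 28 = \frac{44777}{30}$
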